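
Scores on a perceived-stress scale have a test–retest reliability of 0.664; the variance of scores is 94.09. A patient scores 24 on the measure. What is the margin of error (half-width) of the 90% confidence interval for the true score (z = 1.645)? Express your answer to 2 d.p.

SD = √94.09 = 9.7000
The standard error of measurement is 9.7000·√(1 − 0.6640) ≈ 9.7000·0.5797 ≈ 5.6227.
1.645 · SEM ≈ 9.2493

9.25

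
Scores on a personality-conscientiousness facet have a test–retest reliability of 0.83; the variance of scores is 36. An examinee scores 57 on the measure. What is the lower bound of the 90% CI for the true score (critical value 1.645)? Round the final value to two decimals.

52.93

SD = √36 ≈ 6.00000
SEM = 6.00000 * √(1 − 0.83000) = 6.00000 * √0.17000 ≈ 6.00000 * 0.41231 ≈ 2.47386
1.645 * SEM ≈ 4.06951
Lower limit = 57 − 4.06951 ≈ 52.93049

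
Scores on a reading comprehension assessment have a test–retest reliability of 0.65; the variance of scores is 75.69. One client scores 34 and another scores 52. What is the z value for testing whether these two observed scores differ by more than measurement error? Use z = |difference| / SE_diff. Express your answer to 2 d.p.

2.47

SD = √75.69 ≈ 8.700
SEM = 8.700 × √(1 − 0.650) = 8.700 × √0.350 ≈ 8.700 × 0.592 ≈ 5.147
Standard error of the difference = 5.147·√2 ≈ 7.279
z = 18 / 7.279 ≈ 2.473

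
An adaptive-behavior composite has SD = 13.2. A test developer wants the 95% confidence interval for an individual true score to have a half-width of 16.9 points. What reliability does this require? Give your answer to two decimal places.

0.57

SEM needed = half-width / z = 16.9/1.96 ≈ 8.6224
Required reliability = 1 − (SEM/SD)² = 1 − 0.4267 ≈ 0.5733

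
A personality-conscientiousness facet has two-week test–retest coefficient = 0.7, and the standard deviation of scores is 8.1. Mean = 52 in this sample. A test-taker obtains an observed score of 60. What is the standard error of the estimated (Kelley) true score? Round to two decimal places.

SE_est = SD × √(r(1 − r)) = 8.100 × √0.210 ≈ 8.100 × 0.458 ≈ 3.712

3.71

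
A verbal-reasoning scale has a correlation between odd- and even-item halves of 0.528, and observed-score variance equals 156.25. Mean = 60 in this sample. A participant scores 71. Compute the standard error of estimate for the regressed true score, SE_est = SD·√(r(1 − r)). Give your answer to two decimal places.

5.78

SD = √156.25 = 12.500
Full-length reliability (Spearman-Brown) = 2(0.528)/(1+0.528) ≈ 0.691
SE_est = SD × √(r(1 − r)) = 12.500 × √0.213 ≈ 12.500 × 0.462 ≈ 5.776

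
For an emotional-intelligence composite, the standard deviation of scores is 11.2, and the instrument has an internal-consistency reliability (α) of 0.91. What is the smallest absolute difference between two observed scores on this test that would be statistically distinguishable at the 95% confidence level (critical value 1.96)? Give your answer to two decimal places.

SEM = 11.20000 × √(1 − 0.91000) = 11.20000 × √0.09000 ≃ 11.20000 × 0.30000 ≃ 3.36000
SE_diff = SEM × √2 ≃ 3.36000 × 1.41421 ≃ 4.75176
Minimum reliable difference = 1.96 × SE_diff ≃ 1.96 × 4.75176 ≃ 9.31344

9.31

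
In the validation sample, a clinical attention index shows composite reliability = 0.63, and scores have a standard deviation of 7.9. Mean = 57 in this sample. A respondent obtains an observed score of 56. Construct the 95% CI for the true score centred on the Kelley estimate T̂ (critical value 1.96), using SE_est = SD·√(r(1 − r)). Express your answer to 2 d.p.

T̂ = r·X + (1 − r)·M = 0.63000×56 + 0.37000×57 = 35.28000 + 21.09000 ≈ 56.37000
SE_est = 7.90000×√(0.63000×0.37000) ≈ 3.81415
95% CI: 56.37000 ± 7.47574 ≈ (48.89426, 63.84574)

[48.89, 63.85]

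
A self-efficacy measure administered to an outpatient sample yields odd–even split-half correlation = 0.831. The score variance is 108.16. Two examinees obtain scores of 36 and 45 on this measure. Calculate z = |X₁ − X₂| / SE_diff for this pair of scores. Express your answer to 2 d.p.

SD = √108.16 ≈ 10.4000
r_full = 2·0.831 / (1 + 0.831) ≈ 0.9077
The standard error of measurement is 10.4000×√(1 − 0.9077) ≈ 10.4000×0.3038 ≈ 3.1596.
Standard error of the difference = 3.1596·√2 ≈ 4.4684
z = 9 / 4.4684 ≈ 2.0142

2.01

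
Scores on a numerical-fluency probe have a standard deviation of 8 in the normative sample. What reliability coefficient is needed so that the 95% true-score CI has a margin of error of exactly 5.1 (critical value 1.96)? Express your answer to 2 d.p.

SEM needed = half-width / z = 5.1/1.96 ≃ 2.602
Required reliability = 1 − (SEM/SD)² = 1 − 0.106 ≃ 0.894

0.89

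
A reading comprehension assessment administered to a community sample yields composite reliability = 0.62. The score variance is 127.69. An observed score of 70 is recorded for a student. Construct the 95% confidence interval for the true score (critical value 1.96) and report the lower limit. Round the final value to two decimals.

56.35

SD = √127.69 ≈ 11.300
SEM = 11.300 · √(1 − 0.620) = 11.300 · √0.380 ≈ 11.300 · 0.616 ≈ 6.966
Half-width = 1.96·6.966 ≈ 13.653
Lower limit = 70 − 13.653 ≈ 56.347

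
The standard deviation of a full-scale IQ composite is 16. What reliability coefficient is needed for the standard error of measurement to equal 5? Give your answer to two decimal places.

0.90

Required reliability = 1 − (SEM/SD)² = 1 − 0.098 ≈ 0.902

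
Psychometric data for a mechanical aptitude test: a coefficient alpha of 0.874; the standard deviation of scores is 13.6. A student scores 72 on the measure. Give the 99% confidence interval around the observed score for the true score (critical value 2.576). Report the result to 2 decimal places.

SEM = 13.60000*√(1 − 0.87400) ≃ 4.82752
2.576 * SEM ≃ 12.43569
CI = 72 ± 12.43569 → [59.56431, 84.43569]

[59.56, 84.44]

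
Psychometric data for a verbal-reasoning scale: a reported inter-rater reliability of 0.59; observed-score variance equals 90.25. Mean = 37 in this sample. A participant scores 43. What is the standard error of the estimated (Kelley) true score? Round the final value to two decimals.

SD = √90.25 = 9.500
SE_est = 9.500·√[r(1 − r)] ≃ 4.672

4.67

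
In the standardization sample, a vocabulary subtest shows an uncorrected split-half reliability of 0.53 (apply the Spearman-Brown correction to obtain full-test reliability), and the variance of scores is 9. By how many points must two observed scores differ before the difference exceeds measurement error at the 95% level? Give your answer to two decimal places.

4.61

SD = √9 ≃ 3.0000
Full-length reliability (Spearman-Brown) = 2(0.53)/(1+0.53) ≃ 0.6928
SEM = 3.0000*√(1 − 0.6928) ≃ 1.6627
SE_diff = SEM * √2 ≃ 1.6627 * 1.4142 ≃ 2.3515
Minimum reliable difference = 1.96 * SE_diff ≃ 1.96 * 2.3515 ≃ 4.6089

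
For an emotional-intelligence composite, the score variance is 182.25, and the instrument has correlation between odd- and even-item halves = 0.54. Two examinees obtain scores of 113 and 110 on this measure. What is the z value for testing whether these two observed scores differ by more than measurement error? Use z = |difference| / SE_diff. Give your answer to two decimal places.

0.29

SD = √182.25 ≈ 13.500
r_full = 2·0.54 / (1 + 0.54) ≈ 0.701
SEM = 13.500*√(1 − 0.701) ≈ 7.378
Standard error of the difference = 7.378·√2 ≈ 10.434
z = 3 / 10.434 ≈ 0.288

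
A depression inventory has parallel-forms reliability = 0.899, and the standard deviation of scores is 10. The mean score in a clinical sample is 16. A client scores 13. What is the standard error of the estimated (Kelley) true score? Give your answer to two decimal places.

3.01

SE_est = 10.00000*√(0.89900*0.10100) ≈ 3.01329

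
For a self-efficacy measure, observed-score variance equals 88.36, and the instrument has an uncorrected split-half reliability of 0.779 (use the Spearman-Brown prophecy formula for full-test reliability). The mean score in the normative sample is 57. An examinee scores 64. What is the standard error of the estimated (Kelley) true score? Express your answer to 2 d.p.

σ = 88.36^(1/2) = 9.400
Spearman-Brown: r = 2(0.779) / (1 + 0.779) = 1.558 / 1.779 ≃ 0.876
SE_est = SD * √(r(1 − r)) = 9.400 * √0.109 ≃ 9.400 * 0.330 ≃ 3.101

3.10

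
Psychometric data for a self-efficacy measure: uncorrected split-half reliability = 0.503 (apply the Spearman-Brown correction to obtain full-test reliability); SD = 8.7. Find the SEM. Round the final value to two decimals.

r_full = 2·0.503 / (1 + 0.503) ≈ 0.6693
The standard error of measurement is 8.7000*√(1 − 0.6693) ≈ 8.7000*0.5750 ≈ 5.0029.

5.00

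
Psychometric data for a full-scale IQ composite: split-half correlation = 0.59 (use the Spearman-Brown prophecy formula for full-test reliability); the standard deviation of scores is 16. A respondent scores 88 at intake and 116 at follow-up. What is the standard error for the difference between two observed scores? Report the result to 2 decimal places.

Full-length reliability (Spearman-Brown) = 2(0.59)/(1+0.59) ≈ 0.7421
SEM = 16.0000*√(1 − 0.7421) ≈ 8.1248
Standard error of the difference = 8.1248·√2 ≈ 11.4902

11.49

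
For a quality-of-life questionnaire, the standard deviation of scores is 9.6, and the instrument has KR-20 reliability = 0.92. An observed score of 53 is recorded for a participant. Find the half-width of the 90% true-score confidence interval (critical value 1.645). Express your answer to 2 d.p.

4.47

The standard error of measurement is 9.600*√(1 − 0.920) ≈ 9.600*0.283 ≈ 2.715.
1.645 * SEM ≈ 4.467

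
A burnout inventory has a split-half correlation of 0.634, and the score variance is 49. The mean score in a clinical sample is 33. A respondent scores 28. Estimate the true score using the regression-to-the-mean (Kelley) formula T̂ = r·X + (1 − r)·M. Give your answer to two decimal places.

29.12

Spearman-Brown: r = 2(0.634) / (1 + 0.634) = 1.268 / 1.634 ≈ 0.776
Estimated true score = 0.776×28 + (1 − 0.776)×33 ≈ 29.120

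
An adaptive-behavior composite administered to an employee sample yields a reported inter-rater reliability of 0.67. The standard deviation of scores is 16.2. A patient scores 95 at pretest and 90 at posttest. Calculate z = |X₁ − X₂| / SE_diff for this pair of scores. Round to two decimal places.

SEM = 16.200 × √(1 − 0.670) = 16.200 × √0.330 ≈ 16.200 × 0.574 ≈ 9.306
Standard error of the difference = 9.306·√2 ≈ 13.161
z = 5 / 13.161 ≈ 0.380

0.38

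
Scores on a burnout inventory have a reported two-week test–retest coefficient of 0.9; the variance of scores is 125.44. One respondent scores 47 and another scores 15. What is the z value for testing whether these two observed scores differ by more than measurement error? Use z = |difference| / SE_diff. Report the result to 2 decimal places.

6.39

SD = √125.44 ≈ 11.200
SEM = 11.200·√(1 − 0.900) ≈ 3.542
Standard error of the difference = 3.542·√2 ≈ 5.009
z = 32 / 5.009 ≈ 6.389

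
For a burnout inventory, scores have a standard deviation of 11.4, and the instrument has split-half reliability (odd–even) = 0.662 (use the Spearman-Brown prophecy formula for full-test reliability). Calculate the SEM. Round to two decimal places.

r_full = 2·0.662 / (1 + 0.662) ≈ 0.7966
SEM = 11.4000*√(1 − 0.7966) ≈ 5.1410

5.14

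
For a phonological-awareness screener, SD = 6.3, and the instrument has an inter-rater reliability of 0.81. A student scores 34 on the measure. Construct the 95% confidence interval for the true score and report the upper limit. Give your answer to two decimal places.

SEM = 6.300 * √(1 − 0.810) = 6.300 * √0.190 ≈ 6.300 * 0.436 ≈ 2.746
Half-width = 1.96*2.746 ≈ 5.382
Upper bound: 34 + 5.382 = 39.382

39.38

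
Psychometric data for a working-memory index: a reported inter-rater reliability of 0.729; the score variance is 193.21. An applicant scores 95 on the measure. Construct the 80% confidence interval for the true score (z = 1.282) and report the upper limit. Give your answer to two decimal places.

σ = 193.21^(1/2) = 13.900
SEM = 13.900 * √(1 − 0.729) = 13.900 * √0.271 ≃ 13.900 * 0.521 ≃ 7.236
1.282 * SEM ≃ 9.277
Upper bound: 95 + 9.277 = 104.277

104.28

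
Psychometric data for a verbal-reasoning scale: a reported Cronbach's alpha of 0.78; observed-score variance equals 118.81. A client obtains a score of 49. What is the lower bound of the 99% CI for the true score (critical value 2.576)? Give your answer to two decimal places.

35.83

SD = √118.81 = 10.90000
SEM = 10.90000 · √(1 − 0.78000) = 10.90000 · √0.22000 ≃ 10.90000 · 0.46904 ≃ 5.11255
2.576 · SEM ≃ 13.16994
Lower bound: 49 − 13.16994 = 35.83006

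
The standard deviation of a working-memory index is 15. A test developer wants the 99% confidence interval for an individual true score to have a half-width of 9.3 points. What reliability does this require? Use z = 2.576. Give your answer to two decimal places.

SEM needed = half-width / z = 9.3/2.576 ≈ 3.61025
r = 1 − (SEM / SD)² = 1 − (3.61025 / 15)² ≈ 1 − 0.05793 ≈ 0.94207

0.94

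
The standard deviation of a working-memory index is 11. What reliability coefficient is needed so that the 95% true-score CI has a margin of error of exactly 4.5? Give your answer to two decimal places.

0.96

Required SEM = 4.5 / 1.96 ≈ 2.2959
r = 1 − (2.2959/11)² ≈ 1 − 0.0436 ≈ 0.9564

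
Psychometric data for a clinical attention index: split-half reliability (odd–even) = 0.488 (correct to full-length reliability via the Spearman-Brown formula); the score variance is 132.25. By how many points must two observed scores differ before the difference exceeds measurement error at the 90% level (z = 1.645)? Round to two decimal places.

SD = √132.25 ≃ 11.50000
Full-length reliability (Spearman-Brown) = 2(0.488)/(1+0.488) ≃ 0.65591
SEM = 11.50000 × √(1 − 0.65591) = 11.50000 × √0.34409 ≃ 11.50000 × 0.58659 ≃ 6.74577
Standard error of the difference = 6.74577·√2 ≃ 9.53996
Minimum reliable difference = 1.645 × SE_diff ≃ 1.645 × 9.53996 ≃ 15.69323

15.69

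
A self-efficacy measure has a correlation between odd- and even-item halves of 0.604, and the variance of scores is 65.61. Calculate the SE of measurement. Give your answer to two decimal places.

4.02

SD = √65.61 = 8.1000
Full-length reliability (Spearman-Brown) = 2(0.604)/(1+0.604) ≈ 0.7531
SEM = 8.1000 * √(1 − 0.7531) = 8.1000 * √0.2469 ≈ 8.1000 * 0.4969 ≈ 4.0247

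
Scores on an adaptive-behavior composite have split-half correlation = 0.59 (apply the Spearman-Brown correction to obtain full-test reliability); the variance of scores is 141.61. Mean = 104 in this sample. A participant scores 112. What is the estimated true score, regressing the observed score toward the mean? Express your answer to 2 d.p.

Full-length reliability (Spearman-Brown) = 2(0.59)/(1+0.59) ≈ 0.74214
T̂ = 0.74214(112) + 0.25786(104) ≈ 109.93711

109.94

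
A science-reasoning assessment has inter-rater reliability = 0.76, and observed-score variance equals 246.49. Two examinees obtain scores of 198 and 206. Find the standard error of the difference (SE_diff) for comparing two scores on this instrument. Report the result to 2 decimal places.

10.88

SD = √246.49 ≈ 15.700
The standard error of measurement is 15.700*√(1 − 0.760) ≈ 15.700*0.490 ≈ 7.691.
SE_diff = √2 * SEM ≈ 10.877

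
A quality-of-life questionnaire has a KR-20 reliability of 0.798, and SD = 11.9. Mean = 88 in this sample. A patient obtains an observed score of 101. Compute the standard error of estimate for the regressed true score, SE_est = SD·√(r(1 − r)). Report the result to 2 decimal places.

SE_est = 11.900·√[r(1 − r)] ≈ 4.778

4.78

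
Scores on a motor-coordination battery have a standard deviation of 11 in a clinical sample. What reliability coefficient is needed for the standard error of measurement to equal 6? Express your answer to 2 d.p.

r = 1 − (6.0000/11)² ≃ 1 − 0.2975 ≃ 0.7025

0.70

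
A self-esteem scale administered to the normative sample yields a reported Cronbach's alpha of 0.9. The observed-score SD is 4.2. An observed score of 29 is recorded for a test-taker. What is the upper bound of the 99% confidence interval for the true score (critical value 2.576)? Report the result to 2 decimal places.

SEM = 4.2000 · √(1 − 0.9000) = 4.2000 · √0.1000 ≃ 4.2000 · 0.3162 ≃ 1.3282
Half-width = 2.576·1.3282 ≃ 3.4213
Upper limit = 29 + 3.4213 ≃ 32.4213

32.42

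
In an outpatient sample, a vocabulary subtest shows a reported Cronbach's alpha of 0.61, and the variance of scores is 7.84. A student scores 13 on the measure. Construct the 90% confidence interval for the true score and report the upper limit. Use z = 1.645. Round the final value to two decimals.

15.88

σ = 7.84^(1/2) = 2.800
SEM = 2.800 × √(1 − 0.610) = 2.800 × √0.390 ≈ 2.800 × 0.624 ≈ 1.749
Margin = 1.645 × 1.749 ≈ 2.876
Upper limit = 13 + 2.876 ≈ 15.876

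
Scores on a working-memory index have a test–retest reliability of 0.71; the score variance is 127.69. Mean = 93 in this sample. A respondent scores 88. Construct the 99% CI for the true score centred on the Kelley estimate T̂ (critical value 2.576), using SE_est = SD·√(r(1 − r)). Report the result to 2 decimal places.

SD = √127.69 = 11.300
Estimated true score = 0.710*88 + (1 − 0.710)*93 ≃ 89.450
SE_est = SD * √(r(1 − r)) = 11.300 * √0.206 ≃ 11.300 * 0.454 ≃ 5.128
CI = 89.450 ± 2.576 * 5.128 → [76.242, 102.658]

[76.24, 102.66]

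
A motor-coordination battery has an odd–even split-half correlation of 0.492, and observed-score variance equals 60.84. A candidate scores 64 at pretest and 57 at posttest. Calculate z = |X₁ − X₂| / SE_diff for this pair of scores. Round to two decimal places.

1.09

σ = 60.84^(1/2) = 7.8000
Full-length reliability (Spearman-Brown) = 2(0.492)/(1+0.492) ≃ 0.6595
SEM = 7.8000 * √(1 − 0.6595) = 7.8000 * √0.3405 ≃ 7.8000 * 0.5835 ≃ 4.5514
Standard error of the difference = 4.5514·√2 ≃ 6.4366
z = |64 − 57| / 6.4366 = 7 / 6.4366 ≃ 1.0875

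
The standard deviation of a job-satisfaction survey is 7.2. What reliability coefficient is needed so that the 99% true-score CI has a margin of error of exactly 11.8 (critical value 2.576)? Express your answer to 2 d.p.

SEM needed = half-width / z = 11.8/2.576 ≈ 4.58075
Required reliability = 1 − (SEM/SD)² = 1 − 0.40477 ≈ 0.59523

0.60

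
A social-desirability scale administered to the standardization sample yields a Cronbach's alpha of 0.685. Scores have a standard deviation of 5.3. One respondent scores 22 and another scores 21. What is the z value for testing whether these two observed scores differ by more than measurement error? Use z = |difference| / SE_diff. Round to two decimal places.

SEM = 5.30000 × √(1 − 0.68500) = 5.30000 × √0.31500 ≈ 5.30000 × 0.56125 ≈ 2.97462
Standard error of the difference = 2.97462·√2 ≈ 4.20674
z = 1 / 4.20674 ≈ 0.23771

0.24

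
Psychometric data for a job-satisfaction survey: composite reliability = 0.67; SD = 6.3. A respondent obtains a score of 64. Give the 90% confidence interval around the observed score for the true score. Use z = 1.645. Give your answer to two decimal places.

[58.05, 69.95]

SEM = 6.3000 * √(1 − 0.6700) = 6.3000 * √0.3300 ≈ 6.3000 * 0.5745 ≈ 3.6191
1.645 * SEM ≈ 5.9534
Interval: (58.0466, 69.9534)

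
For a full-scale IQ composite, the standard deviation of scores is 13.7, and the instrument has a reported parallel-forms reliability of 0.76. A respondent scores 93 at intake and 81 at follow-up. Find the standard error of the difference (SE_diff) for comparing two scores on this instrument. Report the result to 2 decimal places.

SEM = 13.700*√(1 − 0.760) ≃ 6.712
SE_diff = √2 * SEM ≃ 9.492

9.49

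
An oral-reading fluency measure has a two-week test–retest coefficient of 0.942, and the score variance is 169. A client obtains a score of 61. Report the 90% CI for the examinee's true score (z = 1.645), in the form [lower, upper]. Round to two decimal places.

SD = √169 = 13.0000
The standard error of measurement is 13.0000×√(1 − 0.9420) ≃ 13.0000×0.2408 ≃ 3.1308.
1.645 × SEM ≃ 5.1502
CI = 61 ± 5.1502 → [55.8498, 66.1502]

[55.85, 66.15]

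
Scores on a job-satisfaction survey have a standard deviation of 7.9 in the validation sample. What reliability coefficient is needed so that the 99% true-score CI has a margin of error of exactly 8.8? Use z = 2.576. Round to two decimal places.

0.81

Required SEM = 8.8 / 2.576 ≈ 3.4161
r = 1 − (SEM / SD)² = 1 − (3.4161 / 7.9)² ≈ 1 − 0.1870 ≈ 0.8130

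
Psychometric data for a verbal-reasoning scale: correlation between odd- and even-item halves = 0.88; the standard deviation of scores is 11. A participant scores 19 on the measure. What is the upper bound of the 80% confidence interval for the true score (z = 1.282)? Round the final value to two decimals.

Full-length reliability (Spearman-Brown) = 2(0.88)/(1+0.88) ≈ 0.936
SEM = 11.000×√(1 − 0.936) ≈ 2.779
1.282 × SEM ≈ 3.563
Upper limit = 19 + 3.563 ≈ 22.563

22.56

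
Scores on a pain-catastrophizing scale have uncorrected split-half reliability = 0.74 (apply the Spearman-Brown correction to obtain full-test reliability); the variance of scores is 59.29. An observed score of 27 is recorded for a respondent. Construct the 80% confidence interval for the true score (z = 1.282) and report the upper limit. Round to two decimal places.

SD = √59.29 = 7.7000
r_full = 2·0.74 / (1 + 0.74) ≈ 0.8506
The standard error of measurement is 7.7000×√(1 − 0.8506) ≈ 7.7000×0.3866 ≈ 2.9765.
1.282 × SEM ≈ 3.8158
Upper limit = 27 + 3.8158 ≈ 30.8158

30.82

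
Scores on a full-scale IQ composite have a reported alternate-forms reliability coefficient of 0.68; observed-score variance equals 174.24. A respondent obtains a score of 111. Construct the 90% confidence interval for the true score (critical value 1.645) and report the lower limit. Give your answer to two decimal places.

98.72

σ = 174.24^(1/2) = 13.20000
SEM = 13.20000*√(1 − 0.68000) ≈ 7.46705
Half-width = 1.645*7.46705 ≈ 12.28329
Lower bound: 111 − 12.28329 = 98.71671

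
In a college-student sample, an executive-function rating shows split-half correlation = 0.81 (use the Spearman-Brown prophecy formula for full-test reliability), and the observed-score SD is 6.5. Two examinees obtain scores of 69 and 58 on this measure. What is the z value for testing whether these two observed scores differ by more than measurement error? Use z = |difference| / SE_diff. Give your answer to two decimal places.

3.69

r_full = 2·0.81 / (1 + 0.81) ≈ 0.8950
SEM = 6.5000·√(1 − 0.8950) ≈ 2.1060
SE_diff = √2 · SEM ≈ 2.9783
z = |69 − 58| / 2.9783 = 11 / 2.9783 ≈ 3.6934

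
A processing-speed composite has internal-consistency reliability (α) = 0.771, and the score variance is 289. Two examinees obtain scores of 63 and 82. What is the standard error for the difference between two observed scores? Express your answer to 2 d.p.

11.50

σ = 289^(1/2) = 17.00000
SEM = 17.00000 · √(1 − 0.77100) = 17.00000 · √0.22900 ≈ 17.00000 · 0.47854 ≈ 8.13517
SE_diff = SEM · √2 ≈ 8.13517 · 1.41421 ≈ 11.50487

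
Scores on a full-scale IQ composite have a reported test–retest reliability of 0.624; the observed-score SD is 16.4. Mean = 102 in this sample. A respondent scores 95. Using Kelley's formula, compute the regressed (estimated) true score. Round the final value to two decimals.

97.63

Estimated true score = 0.62400×95 + (1 − 0.62400)×102 ≈ 97.63200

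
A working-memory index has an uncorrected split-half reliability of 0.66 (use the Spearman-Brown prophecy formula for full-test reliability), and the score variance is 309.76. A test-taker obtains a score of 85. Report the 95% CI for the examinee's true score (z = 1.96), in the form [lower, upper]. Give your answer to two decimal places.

σ = 309.76^(1/2) = 17.60000
Spearman-Brown: r = 2(0.66) / (1 + 0.66) = 1.32000 / 1.66000 ≈ 0.79518
SEM = 17.60000 · √(1 − 0.79518) = 17.60000 · √0.20482 ≈ 17.60000 · 0.45257 ≈ 7.96523
1.96 · SEM ≈ 15.61184
95% CI: 85 ± 15.61184 = [69.38816, 100.61184]

[69.39, 100.61]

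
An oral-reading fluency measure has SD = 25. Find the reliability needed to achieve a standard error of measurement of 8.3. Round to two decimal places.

Required reliability = 1 − (SEM/SD)² = 1 − 0.1102 ≈ 0.8898

0.89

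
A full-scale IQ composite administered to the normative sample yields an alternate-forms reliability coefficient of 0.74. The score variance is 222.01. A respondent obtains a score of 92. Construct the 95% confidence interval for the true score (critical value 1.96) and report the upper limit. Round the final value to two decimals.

106.89

SD = √222.01 ≈ 14.900
SEM = 14.900 × √(1 − 0.740) = 14.900 × √0.260 ≈ 14.900 × 0.510 ≈ 7.598
Margin = 1.96 × 7.598 ≈ 14.891
Upper bound: 92 + 14.891 = 106.891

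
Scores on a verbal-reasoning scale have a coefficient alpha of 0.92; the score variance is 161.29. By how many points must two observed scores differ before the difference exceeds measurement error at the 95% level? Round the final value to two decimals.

SD = √161.29 = 12.7000
SEM = 12.7000 · √(1 − 0.9200) = 12.7000 · √0.0800 ≈ 12.7000 · 0.2828 ≈ 3.5921
SE_diff = SEM · √2 ≈ 3.5921 · 1.4142 ≈ 5.0800
Minimum reliable difference = 1.96 · SE_diff ≈ 1.96 · 5.0800 ≈ 9.9568

9.96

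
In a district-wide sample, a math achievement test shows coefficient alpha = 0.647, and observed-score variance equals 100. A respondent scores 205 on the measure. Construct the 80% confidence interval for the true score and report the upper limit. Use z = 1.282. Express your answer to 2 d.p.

212.62

SD = √100 = 10.00000
The standard error of measurement is 10.00000·√(1 − 0.64700) ≈ 10.00000·0.59414 ≈ 5.94138.
1.282 · SEM ≈ 7.61685
Upper limit = 205 + 7.61685 ≈ 212.61685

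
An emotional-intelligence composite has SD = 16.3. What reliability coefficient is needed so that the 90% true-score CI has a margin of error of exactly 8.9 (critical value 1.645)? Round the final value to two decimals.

0.89

Required SEM = 8.9 / 1.645 ≈ 5.410
Required reliability = 1 − (SEM/SD)² = 1 − 0.110 ≈ 0.890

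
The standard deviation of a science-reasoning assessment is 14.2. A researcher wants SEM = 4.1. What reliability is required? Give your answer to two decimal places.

r = 1 − (SEM / SD)² = 1 − (4.1000 / 14.2)² ≈ 1 − 0.0834 ≈ 0.9166

0.92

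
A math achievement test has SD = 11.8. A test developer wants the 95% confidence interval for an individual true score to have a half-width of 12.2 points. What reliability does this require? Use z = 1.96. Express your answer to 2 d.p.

Required SEM = 12.2 / 1.96 ≈ 6.22449
r = 1 − (SEM / SD)² = 1 − (6.22449 / 11.8)² ≈ 1 − 0.27826 ≈ 0.72174

0.72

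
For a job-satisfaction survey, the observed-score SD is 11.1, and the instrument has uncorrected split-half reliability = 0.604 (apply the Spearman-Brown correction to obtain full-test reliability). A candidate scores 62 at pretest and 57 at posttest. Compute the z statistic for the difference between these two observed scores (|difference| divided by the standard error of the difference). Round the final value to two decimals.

Full-length reliability (Spearman-Brown) = 2(0.604)/(1+0.604) ≈ 0.7531
SEM = 11.1000*√(1 − 0.7531) ≈ 5.5153
SE_diff = √2 * SEM ≈ 7.7998
z = 5 / 7.7998 ≈ 0.6410

0.64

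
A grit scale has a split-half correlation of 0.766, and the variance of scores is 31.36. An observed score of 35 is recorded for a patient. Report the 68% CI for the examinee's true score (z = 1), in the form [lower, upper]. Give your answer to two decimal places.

[32.96, 37.04]

SD = √31.36 ≃ 5.60000
r_full = 2·0.766 / (1 + 0.766) ≃ 0.86750
SEM = 5.60000 * √(1 − 0.86750) = 5.60000 * √0.13250 ≃ 5.60000 * 0.36401 ≃ 2.03845
Half-width = 1*2.03845 ≃ 2.03845
Interval: (32.96155, 37.03845)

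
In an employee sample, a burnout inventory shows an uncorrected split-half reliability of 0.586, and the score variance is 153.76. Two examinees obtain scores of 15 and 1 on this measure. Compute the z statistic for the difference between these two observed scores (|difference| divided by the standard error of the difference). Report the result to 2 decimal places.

1.56

σ = 153.76^(1/2) = 12.4000
r_full = 2·0.586 / (1 + 0.586) ≈ 0.7390
SEM = 12.4000*√(1 − 0.7390) ≈ 6.3353
SE_diff = SEM * √2 ≈ 6.3353 * 1.4142 ≈ 8.9595
z = 14 / 8.9595 ≈ 1.5626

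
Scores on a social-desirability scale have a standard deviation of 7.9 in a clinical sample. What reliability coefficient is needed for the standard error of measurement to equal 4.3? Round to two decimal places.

r = 1 − (4.300/7.9)² ≃ 1 − 0.296 ≃ 0.704

0.70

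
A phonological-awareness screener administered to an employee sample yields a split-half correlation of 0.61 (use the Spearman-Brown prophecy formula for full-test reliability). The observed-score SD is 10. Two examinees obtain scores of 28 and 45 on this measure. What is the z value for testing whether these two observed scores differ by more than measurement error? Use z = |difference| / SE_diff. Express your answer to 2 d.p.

r_full = 2·0.61 / (1 + 0.61) ≈ 0.75776
SEM = 10.00000 × √(1 − 0.75776) = 10.00000 × √0.24224 ≈ 10.00000 × 0.49217 ≈ 4.92175
SE_diff = SEM × √2 ≈ 4.92175 × 1.41421 ≈ 6.96040
z = |28 − 45| / 6.96040 = 17 / 6.96040 ≈ 2.44239

2.44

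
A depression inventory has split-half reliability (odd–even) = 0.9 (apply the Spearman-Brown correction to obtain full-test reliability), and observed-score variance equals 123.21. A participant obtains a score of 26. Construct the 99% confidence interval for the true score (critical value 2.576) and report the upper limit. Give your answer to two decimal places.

32.56

σ = 123.21^(1/2) = 11.100
r_full = 2·0.9 / (1 + 0.9) ≈ 0.947
SEM = 11.100 * √(1 − 0.947) = 11.100 * √0.053 ≈ 11.100 * 0.229 ≈ 2.547
Margin = 2.576 * 2.547 ≈ 6.560
Upper bound: 26 + 6.560 = 32.560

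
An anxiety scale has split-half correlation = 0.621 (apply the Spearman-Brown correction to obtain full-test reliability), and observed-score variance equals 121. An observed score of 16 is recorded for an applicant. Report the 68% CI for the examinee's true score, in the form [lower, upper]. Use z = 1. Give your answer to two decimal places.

SD = √121 = 11.0000
Full-length reliability (Spearman-Brown) = 2(0.621)/(1+0.621) ≈ 0.7662
SEM = 11.0000·√(1 − 0.7662) ≈ 5.3189
Half-width = 1·5.3189 ≈ 5.3189
CI = 16 ± 5.3189 → [10.6811, 21.3189]

[10.68, 21.32]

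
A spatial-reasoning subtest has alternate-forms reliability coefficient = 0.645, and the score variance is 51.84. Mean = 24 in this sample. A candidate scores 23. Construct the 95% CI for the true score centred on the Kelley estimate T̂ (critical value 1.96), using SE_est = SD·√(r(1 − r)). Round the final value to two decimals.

[16.60, 30.11]

SD = √51.84 ≃ 7.20000
Estimated true score = 0.64500×23 + (1 − 0.64500)×24 ≃ 23.35500
SE_est = 7.20000·√[r(1 − r)] ≃ 3.44530
CI = 23.35500 ± 1.96 × 3.44530 → [16.60222, 30.10778]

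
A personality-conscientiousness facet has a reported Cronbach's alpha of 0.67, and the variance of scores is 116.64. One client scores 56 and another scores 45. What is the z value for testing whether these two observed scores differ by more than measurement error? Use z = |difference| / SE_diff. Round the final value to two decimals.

σ = 116.64^(1/2) = 10.8000
SEM = 10.8000*√(1 − 0.6700) ≈ 6.2041
Standard error of the difference = 6.2041·√2 ≈ 8.7740
z = |56 − 45| / 8.7740 = 11 / 8.7740 ≈ 1.2537

1.25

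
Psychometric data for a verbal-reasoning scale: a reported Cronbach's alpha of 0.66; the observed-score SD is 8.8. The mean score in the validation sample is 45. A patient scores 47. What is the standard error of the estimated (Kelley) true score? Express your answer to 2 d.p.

SE_est = SD · √(r(1 − r)) = 8.800 · √0.224 ≈ 8.800 · 0.474 ≈ 4.169

4.17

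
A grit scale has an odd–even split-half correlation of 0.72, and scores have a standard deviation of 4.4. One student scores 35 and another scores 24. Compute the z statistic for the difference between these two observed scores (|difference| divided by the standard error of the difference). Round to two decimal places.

Full-length reliability (Spearman-Brown) = 2(0.72)/(1+0.72) ≃ 0.837
SEM = 4.400*√(1 − 0.837) ≃ 1.775
SE_diff = √2 * SEM ≃ 2.511
z = |35 − 24| / 2.511 = 11 / 2.511 ≃ 4.381

4.38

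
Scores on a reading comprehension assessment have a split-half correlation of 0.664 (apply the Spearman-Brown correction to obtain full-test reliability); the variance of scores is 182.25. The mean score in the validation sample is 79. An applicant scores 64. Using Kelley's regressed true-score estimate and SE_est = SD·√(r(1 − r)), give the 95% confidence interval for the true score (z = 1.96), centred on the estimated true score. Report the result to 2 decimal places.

[56.41, 77.65]

SD = √182.25 = 13.5000
r_full = 2·0.664 / (1 + 0.664) ≈ 0.7981
T̂ = 0.7981(64) + 0.2019(79) ≈ 67.0288
SE_est = 13.5000·√(0.7981·0.2019) ≈ 5.4194
CI = 67.0288 ± 1.96 · 5.4194 → [56.4069, 77.6508]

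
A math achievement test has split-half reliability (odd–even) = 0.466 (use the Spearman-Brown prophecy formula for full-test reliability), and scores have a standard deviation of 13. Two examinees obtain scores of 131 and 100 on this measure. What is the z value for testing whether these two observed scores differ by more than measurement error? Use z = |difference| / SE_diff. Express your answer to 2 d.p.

Spearman-Brown: r = 2(0.466) / (1 + 0.466) = 0.932 / 1.466 ≈ 0.636
SEM = 13.000×√(1 − 0.636) ≈ 7.846
SE_diff = SEM × √2 ≈ 7.846 × 1.414 ≈ 11.096
z = |131 − 100| / 11.096 = 31 / 11.096 ≈ 2.794

2.79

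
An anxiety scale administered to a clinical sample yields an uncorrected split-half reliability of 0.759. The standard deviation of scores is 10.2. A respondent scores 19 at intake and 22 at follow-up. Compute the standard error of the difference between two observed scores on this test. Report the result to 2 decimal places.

Spearman-Brown: r = 2(0.759) / (1 + 0.759) = 1.51800 / 1.75900 ≈ 0.86299
SEM = 10.20000·√(1 − 0.86299) ≈ 3.77551
SE_diff = √2 · SEM ≈ 5.33938

5.34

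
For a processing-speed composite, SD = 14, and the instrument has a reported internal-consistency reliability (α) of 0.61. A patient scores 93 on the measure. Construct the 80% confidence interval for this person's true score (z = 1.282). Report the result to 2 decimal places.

[81.79, 104.21]

SEM = 14.000·√(1 − 0.610) ≃ 8.743
Half-width = 1.282·8.743 ≃ 11.209
80% CI: 93 ± 11.209 = [81.791, 104.209]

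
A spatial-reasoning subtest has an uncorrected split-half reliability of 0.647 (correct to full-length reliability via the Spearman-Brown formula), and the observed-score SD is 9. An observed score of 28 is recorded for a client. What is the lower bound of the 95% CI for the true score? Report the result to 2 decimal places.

19.83

Spearman-Brown: r = 2(0.647) / (1 + 0.647) = 1.2940 / 1.6470 ≈ 0.7857
SEM = 9.0000 · √(1 − 0.7857) = 9.0000 · √0.2143 ≈ 9.0000 · 0.4630 ≈ 4.1666
1.96 · SEM ≈ 8.1666
Lower limit = 28 − 8.1666 ≈ 19.8334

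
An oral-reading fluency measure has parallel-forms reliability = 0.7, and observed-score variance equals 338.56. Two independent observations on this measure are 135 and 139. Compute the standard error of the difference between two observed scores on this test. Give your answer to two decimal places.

SD = √338.56 ≃ 18.4000
SEM = 18.4000*√(1 − 0.7000) ≃ 10.0781
SE_diff = √2 * SEM ≃ 14.2526

14.25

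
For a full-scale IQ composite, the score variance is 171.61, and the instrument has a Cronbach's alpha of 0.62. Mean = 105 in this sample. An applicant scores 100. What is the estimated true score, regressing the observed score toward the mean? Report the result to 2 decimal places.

101.90

T̂ = r·X + (1 − r)·M = 0.620·100 + 0.380·105 = 62.000 + 39.900 ≈ 101.900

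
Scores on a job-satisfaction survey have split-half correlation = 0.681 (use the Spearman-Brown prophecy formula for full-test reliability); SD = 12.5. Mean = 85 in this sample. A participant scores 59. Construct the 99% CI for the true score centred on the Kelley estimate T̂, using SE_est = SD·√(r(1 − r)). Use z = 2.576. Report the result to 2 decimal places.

r_full = 2·0.681 / (1 + 0.681) ≈ 0.810
T̂ = r·X + (1 − r)·M = 0.810×59 + 0.190×85 ≈ 47.804 + 16.130 ≈ 63.934
SE_est = SD × √(r(1 − r)) = 12.500 × √0.154 ≈ 12.500 × 0.392 ≈ 4.901
CI = 63.934 ± 2.576 × 4.901 → [51.308, 76.560]

[51.31, 76.56]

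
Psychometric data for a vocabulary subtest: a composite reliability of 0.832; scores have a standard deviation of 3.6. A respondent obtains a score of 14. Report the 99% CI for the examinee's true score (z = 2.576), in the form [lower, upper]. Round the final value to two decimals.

[10.20, 17.80]

SEM = 3.6000·√(1 − 0.8320) ≈ 1.4756
Margin = 2.576 · 1.4756 ≈ 3.8010
CI = 14 ± 3.8010 → [10.1990, 17.8010]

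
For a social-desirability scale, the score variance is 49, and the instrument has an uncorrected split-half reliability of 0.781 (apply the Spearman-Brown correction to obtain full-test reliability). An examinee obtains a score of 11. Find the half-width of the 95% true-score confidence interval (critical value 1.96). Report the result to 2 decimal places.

4.81

SD = √49 ≈ 7.0000
Spearman-Brown: r = 2(0.781) / (1 + 0.781) = 1.5620 / 1.7810 ≈ 0.8770
SEM = 7.0000 × √(1 − 0.8770) = 7.0000 × √0.1230 ≈ 7.0000 × 0.3507 ≈ 2.4546
Margin = 1.96 × 2.4546 ≈ 4.8111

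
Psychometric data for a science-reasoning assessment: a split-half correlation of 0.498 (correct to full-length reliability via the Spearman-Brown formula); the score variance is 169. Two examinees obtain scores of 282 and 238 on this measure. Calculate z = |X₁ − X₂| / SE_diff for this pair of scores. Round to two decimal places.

4.13

σ = 169^(1/2) = 13.0000
Spearman-Brown: r = 2(0.498) / (1 + 0.498) = 0.9960 / 1.4980 ≈ 0.6649
SEM = 13.0000 * √(1 − 0.6649) = 13.0000 * √0.3351 ≈ 13.0000 * 0.5789 ≈ 7.5256
Standard error of the difference = 7.5256·√2 ≈ 10.6428
z = |282 − 238| / 10.6428 = 44 / 10.6428 ≈ 4.1343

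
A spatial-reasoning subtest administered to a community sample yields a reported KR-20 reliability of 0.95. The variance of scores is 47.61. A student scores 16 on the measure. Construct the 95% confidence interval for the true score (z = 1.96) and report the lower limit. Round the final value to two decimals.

12.98

σ = 47.61^(1/2) = 6.900
SEM = 6.900 × √(1 − 0.950) = 6.900 × √0.050 ≈ 6.900 × 0.224 ≈ 1.543
Half-width = 1.96×1.543 ≈ 3.024
Lower limit = 16 − 3.024 ≈ 12.976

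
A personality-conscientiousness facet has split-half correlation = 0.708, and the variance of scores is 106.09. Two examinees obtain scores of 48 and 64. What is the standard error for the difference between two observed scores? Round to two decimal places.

6.02

SD = √106.09 = 10.300
Spearman-Brown: r = 2(0.708) / (1 + 0.708) = 1.416 / 1.708 ≈ 0.829
The standard error of measurement is 10.300×√(1 − 0.829) ≈ 10.300×0.413 ≈ 4.259.
SE_diff = √2 × SEM ≈ 6.023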